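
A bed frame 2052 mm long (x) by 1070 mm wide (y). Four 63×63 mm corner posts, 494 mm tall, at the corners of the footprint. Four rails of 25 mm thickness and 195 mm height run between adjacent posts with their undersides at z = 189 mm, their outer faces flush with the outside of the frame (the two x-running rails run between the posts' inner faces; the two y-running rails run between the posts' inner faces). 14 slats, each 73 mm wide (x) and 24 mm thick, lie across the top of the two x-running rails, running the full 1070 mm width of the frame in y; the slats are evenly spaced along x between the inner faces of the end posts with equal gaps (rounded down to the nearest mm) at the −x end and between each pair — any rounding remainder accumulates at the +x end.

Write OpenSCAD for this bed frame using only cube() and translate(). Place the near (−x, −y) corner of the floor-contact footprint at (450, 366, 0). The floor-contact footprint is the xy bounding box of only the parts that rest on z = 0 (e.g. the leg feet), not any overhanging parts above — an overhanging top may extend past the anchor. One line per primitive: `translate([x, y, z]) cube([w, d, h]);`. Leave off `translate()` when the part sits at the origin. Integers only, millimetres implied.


// slat z = rail_z + rail_h = 189 + 195 = 384
// slat gap = ⌊(1926 − 14·73) / 15⌋ = 60
translate([450, 366, 0]) cube([63, 63, 494]);
translate([450, 1373, 0]) cube([63, 63, 494]);
translate([2439, 366, 0]) cube([63, 63, 494]);
translate([2439, 1373, 0]) cube([63, 63, 494]);
translate([513, 366, 189]) cube([1926, 25, 195]);
translate([513, 1411, 189]) cube([1926, 25, 195]);
translate([450, 429, 189]) cube([25, 944, 195]);
translate([2477, 429, 189]) cube([25, 944, 195]);
translate([573, 366, 384]) cube([73, 1070, 24]);
translate([706, 366, 384]) cube([73, 1070, 24]);
translate([839, 366, 384]) cube([73, 1070, 24]);
translate([972, 366, 384]) cube([73, 1070, 24]);
translate([1105, 366, 384]) cube([73, 1070, 24]);
translate([1238, 366, 384]) cube([73, 1070, 24]);
translate([1371, 366, 384]) cube([73, 1070, 24]);
translate([1504, 366, 384]) cube([73, 1070, 24]);
translate([1637, 366, 384]) cube([73, 1070, 24]);
translate([1770, 366, 384]) cube([73, 1070, 24]);
translate([1903, 366, 384]) cube([73, 1070, 24]);
translate([2036, 366, 384]) cube([73, 1070, 24]);
translate([2169, 366, 384]) cube([73, 1070, 24]);
translate([2302, 366, 384]) cube([73, 1070, 24]);


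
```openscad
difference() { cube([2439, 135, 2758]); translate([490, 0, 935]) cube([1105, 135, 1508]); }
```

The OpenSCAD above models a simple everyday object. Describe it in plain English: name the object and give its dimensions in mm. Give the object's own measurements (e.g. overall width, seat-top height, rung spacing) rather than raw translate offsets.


A wall 2439 mm long (x), 135 mm thick (y), 2758 mm tall, with a rectangular window opening cut through it. The opening is 1105 mm wide and 1508 mm tall; its sill is at z = 935 mm and its near (−x) edge is 490 mm from the wall's −x end. The opening passes through the full wall thickness.


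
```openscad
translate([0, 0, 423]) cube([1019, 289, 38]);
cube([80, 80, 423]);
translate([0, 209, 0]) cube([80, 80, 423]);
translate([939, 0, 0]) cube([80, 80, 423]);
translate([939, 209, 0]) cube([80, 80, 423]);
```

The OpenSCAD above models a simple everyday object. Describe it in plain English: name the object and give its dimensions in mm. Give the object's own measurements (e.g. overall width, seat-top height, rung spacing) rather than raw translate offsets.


A long wooden bench with a 1019 mm (x) × 289 mm (y) seat, 38 mm thick, its top surface 461 mm above the floor. Four 80 mm square legs at the seat corners, flush with the edges, run from z = 0 to the seat underside.


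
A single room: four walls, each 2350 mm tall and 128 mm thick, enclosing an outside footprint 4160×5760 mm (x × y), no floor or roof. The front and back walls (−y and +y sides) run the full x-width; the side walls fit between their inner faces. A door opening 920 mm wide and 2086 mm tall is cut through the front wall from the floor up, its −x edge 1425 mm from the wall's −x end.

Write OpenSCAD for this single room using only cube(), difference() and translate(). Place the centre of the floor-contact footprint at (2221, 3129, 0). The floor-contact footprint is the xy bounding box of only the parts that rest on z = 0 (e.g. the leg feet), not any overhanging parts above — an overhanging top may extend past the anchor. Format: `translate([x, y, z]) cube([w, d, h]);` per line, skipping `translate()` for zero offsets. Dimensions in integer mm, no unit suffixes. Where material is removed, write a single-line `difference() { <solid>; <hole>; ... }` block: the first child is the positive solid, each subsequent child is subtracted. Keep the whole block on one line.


difference() { translate([141, 249, 0]) cube([4160, 128, 2350]); translate([1566, 249, 0]) cube([920, 128, 2086]); }
translate([141, 5881, 0]) cube([4160, 128, 2350]);
translate([141, 377, 0]) cube([128, 5504, 2350]);
translate([4173, 377, 0]) cube([128, 5504, 2350]);


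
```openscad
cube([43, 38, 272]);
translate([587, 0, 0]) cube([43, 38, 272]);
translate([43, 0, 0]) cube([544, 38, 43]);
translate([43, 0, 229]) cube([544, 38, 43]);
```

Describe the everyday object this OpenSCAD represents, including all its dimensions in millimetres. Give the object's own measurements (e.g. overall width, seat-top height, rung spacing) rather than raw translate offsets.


A rectangular picture frame lying in the x–z plane (depth along y). The opening is 544 mm wide (x) by 186 mm tall (z), surrounded by a border 43 mm wide on all four sides. The frame is 38 mm deep and is made of two full-height vertical stiles with two horizontal rails fitted between them.


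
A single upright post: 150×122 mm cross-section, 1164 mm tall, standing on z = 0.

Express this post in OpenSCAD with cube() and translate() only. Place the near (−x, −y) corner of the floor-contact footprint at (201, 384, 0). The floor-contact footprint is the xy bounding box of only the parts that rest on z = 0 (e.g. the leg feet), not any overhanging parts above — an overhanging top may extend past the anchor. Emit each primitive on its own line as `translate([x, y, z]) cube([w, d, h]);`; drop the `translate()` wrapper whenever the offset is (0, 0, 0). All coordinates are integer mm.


translate([201, 384, 0]) cube([150, 122, 1164]);


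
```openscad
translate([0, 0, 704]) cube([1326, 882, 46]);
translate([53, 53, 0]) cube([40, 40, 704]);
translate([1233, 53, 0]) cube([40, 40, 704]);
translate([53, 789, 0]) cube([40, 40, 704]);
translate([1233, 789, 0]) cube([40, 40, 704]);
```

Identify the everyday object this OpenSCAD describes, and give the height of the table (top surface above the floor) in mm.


A table. The table height is 750 mm.

A 1326×882×46 slab sits at z = 704 on four 40 mm square posts — a table. The top surface is at 704 + 46 = 750 mm.


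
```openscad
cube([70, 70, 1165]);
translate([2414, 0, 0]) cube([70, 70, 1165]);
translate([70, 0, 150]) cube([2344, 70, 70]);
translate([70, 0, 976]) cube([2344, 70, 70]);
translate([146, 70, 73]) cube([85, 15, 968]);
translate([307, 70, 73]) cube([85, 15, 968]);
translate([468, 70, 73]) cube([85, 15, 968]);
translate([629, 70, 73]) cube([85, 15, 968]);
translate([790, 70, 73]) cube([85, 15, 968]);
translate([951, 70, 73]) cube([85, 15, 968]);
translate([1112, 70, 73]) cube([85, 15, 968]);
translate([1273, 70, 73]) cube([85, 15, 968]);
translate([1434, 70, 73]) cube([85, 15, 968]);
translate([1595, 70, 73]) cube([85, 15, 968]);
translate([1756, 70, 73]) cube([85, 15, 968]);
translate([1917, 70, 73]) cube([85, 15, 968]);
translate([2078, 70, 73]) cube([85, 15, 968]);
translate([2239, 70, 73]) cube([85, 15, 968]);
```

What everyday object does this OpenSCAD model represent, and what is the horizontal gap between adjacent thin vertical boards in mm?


A fence section. The picket gap is 76 mm.

Two posts, two rails, 14 pickets — a fence section. Span 2344 mm holds 14 pickets of 85 mm with 15 equal gaps: ⌊(2344 − 14·85) / 15⌋ = 76 mm.


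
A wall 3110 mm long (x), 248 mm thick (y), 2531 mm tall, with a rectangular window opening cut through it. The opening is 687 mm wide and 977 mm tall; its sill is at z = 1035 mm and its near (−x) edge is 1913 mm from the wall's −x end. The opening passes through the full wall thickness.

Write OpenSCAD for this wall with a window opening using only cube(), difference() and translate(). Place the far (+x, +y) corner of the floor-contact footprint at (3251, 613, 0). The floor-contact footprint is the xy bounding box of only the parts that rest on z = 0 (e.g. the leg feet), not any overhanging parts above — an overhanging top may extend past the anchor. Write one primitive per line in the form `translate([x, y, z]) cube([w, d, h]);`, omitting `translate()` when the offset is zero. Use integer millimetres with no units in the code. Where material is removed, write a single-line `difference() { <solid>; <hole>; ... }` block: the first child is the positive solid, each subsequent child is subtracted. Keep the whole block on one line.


difference() { translate([141, 365, 0]) cube([3110, 248, 2531]); translate([2054, 365, 1035]) cube([687, 248, 977]); }


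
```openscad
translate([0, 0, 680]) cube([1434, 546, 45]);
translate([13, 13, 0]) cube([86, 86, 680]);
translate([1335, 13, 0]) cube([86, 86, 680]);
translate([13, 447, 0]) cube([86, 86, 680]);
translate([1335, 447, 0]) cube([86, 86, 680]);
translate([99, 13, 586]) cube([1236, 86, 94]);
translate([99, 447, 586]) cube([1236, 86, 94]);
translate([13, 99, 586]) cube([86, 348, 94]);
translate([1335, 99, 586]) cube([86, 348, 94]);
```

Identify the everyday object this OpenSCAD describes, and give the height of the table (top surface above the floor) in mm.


A table. The table height is 725 mm.

A 1434×546×45 slab sits at z = 680 on four 86 mm square posts — a table. The top surface is at 680 + 45 = 725 mm.


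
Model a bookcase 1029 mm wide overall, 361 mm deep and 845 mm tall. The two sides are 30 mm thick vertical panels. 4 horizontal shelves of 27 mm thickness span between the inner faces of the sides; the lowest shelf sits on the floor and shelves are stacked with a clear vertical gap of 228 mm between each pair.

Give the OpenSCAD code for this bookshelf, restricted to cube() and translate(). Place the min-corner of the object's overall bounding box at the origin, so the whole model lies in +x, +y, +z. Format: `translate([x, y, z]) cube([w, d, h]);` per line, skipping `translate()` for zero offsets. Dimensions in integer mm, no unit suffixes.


cube([30, 361, 845]);
translate([999, 0, 0]) cube([30, 361, 845]);
translate([30, 0, 0]) cube([969, 361, 27]);
translate([30, 0, 255]) cube([969, 361, 27]);
translate([30, 0, 510]) cube([969, 361, 27]);
translate([30, 0, 765]) cube([969, 361, 27]);


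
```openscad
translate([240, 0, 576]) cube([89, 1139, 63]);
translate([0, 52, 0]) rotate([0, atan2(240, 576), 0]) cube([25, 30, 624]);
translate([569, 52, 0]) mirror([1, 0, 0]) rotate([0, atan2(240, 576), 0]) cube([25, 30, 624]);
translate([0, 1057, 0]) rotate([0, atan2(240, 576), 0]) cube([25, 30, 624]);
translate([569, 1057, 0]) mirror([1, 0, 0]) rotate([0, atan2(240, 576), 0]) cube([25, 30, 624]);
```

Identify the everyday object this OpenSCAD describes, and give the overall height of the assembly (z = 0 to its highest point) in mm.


A sawhorse. The overall height is 639 mm.

A beam across two mirrored pairs of raked legs — a sawhorse. The beam's underside is at z = 576 (matching the legs' vertical rise in atan2(240, 576)) and the beam is 63 mm tall, so its top is at 576 + 63 = 639 mm. The raked legs top out at the beam's underside, so that is the highest point.


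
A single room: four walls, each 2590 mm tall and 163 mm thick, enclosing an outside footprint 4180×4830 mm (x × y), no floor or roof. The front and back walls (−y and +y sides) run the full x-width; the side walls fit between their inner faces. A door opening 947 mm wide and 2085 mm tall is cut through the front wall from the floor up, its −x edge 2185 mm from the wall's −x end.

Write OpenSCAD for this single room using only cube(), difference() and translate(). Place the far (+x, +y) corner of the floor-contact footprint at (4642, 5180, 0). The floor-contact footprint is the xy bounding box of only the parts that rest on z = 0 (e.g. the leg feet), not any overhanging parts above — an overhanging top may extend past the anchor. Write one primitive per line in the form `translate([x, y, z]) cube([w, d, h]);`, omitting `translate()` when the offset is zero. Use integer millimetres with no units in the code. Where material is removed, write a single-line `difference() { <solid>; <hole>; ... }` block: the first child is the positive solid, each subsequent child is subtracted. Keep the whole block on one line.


difference() { translate([462, 350, 0]) cube([4180, 163, 2590]); translate([2647, 350, 0]) cube([947, 163, 2085]); }
translate([462, 5017, 0]) cube([4180, 163, 2590]);
translate([462, 513, 0]) cube([163, 4504, 2590]);
translate([4479, 513, 0]) cube([163, 4504, 2590]);


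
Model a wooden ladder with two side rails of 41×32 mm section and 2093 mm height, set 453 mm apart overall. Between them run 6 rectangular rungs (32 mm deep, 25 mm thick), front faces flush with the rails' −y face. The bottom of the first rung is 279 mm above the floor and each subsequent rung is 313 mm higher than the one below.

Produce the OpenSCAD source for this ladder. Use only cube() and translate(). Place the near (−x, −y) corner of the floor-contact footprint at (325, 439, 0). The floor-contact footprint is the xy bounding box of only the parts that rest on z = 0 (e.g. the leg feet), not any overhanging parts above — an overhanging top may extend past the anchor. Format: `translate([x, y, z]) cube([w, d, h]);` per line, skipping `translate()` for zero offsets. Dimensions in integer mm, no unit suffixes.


translate([325, 439, 0]) cube([41, 32, 2093]);
translate([737, 439, 0]) cube([41, 32, 2093]);
translate([366, 439, 279]) cube([371, 32, 25]);
translate([366, 439, 592]) cube([371, 32, 25]);
translate([366, 439, 905]) cube([371, 32, 25]);
translate([366, 439, 1218]) cube([371, 32, 25]);
translate([366, 439, 1531]) cube([371, 32, 25]);
translate([366, 439, 1844]) cube([371, 32, 25]);


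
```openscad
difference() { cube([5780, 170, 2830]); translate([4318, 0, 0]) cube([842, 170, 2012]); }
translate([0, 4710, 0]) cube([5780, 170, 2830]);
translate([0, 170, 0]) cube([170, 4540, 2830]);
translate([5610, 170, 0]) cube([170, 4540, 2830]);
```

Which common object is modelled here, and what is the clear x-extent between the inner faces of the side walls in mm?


A single room. The interior width is 5440 mm.

Four walls enclosing a rectangle with a door in the front wall — a room. Outside width 5780 minus two 170 mm walls gives 5440 mm.


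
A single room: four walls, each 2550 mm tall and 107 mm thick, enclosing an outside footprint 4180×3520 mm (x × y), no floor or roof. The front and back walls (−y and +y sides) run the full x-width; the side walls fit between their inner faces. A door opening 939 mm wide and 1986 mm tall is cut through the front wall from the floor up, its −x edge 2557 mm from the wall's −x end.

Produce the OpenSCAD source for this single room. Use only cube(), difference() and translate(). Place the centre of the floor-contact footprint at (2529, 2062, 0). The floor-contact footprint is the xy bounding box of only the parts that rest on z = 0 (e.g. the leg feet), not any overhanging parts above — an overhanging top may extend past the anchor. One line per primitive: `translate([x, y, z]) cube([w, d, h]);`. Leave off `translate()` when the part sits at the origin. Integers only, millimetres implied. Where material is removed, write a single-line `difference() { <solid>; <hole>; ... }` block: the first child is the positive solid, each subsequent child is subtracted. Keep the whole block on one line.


difference() { translate([439, 302, 0]) cube([4180, 107, 2550]); translate([2996, 302, 0]) cube([939, 107, 1986]); }
translate([439, 3715, 0]) cube([4180, 107, 2550]);
translate([439, 409, 0]) cube([107, 3306, 2550]);
translate([4512, 409, 0]) cube([107, 3306, 2550]);


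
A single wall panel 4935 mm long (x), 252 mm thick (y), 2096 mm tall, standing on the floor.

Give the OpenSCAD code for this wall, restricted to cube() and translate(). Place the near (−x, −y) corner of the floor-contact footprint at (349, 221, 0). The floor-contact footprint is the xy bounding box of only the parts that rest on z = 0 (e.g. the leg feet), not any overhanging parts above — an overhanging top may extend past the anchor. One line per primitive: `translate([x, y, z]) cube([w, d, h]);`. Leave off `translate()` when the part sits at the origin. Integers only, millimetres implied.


translate([349, 221, 0]) cube([4935, 252, 2096]);


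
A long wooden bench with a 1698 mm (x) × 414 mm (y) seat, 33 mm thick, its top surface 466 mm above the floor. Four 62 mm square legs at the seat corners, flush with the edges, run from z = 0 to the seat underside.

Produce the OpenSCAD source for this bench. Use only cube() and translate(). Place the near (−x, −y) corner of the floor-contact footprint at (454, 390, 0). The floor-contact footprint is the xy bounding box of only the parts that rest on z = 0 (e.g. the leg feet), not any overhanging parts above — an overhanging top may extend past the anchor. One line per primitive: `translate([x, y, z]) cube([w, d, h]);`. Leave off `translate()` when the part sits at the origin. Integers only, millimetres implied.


translate([454, 390, 433]) cube([1698, 414, 33]);
translate([454, 390, 0]) cube([62, 62, 433]);
translate([454, 742, 0]) cube([62, 62, 433]);
translate([2090, 390, 0]) cube([62, 62, 433]);
translate([2090, 742, 0]) cube([62, 62, 433]);


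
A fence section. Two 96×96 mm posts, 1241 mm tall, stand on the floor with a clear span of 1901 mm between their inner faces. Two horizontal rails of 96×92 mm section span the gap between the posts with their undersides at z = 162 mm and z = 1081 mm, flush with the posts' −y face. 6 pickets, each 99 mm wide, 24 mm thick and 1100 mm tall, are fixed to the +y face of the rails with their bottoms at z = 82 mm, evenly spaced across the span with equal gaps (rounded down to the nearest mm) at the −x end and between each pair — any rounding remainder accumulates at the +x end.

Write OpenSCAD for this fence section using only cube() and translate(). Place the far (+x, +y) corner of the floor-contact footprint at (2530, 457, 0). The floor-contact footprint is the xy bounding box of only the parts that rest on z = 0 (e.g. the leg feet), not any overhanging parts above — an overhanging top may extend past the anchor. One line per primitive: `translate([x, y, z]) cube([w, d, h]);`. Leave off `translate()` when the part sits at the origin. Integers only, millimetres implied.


translate([437, 361, 0]) cube([96, 96, 1241]);
translate([2434, 361, 0]) cube([96, 96, 1241]);
translate([533, 361, 162]) cube([1901, 96, 92]);
translate([533, 361, 1081]) cube([1901, 96, 92]);
translate([719, 457, 82]) cube([99, 24, 1100]);
translate([1004, 457, 82]) cube([99, 24, 1100]);
translate([1289, 457, 82]) cube([99, 24, 1100]);
translate([1574, 457, 82]) cube([99, 24, 1100]);
translate([1859, 457, 82]) cube([99, 24, 1100]);
translate([2144, 457, 82]) cube([99, 24, 1100]);


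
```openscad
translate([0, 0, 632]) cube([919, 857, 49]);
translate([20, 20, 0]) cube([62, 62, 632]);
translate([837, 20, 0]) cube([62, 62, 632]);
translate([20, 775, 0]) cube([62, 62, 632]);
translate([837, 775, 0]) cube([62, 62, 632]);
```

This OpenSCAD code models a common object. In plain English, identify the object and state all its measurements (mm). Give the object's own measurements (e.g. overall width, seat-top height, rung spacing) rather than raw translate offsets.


A rectangular dining table. The top is 919×857×49 mm with its upper surface at z = 681 mm. It stands on four 62×62 mm square legs, each inset 20 mm from the nearest pair of top edges, running from the floor to the underside of the top.


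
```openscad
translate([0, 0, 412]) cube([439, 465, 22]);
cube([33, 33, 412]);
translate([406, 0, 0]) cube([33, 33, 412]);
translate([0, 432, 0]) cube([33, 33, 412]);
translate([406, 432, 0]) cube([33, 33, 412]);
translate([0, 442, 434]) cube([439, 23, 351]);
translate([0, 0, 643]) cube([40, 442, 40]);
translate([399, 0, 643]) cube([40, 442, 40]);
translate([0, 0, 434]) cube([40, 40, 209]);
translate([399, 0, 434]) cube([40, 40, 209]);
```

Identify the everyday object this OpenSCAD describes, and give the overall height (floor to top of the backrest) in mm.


A chair. The overall height is 785 mm.

A slab on four corner posts with a tall panel at the back — a chair. The seat slab sits at z = 412 with thickness 22, and the 351 mm backrest starts at the seat top, so the overall height is 412 + 22 + 351 = 785 mm.


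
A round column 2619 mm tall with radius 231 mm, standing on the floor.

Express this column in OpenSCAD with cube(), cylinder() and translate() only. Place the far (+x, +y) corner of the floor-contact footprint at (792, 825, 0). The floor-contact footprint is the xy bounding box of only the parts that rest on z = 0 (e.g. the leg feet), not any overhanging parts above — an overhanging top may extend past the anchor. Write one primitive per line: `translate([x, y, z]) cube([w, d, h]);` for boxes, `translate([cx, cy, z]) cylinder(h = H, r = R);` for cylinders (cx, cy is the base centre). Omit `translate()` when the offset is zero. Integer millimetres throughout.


translate([561, 594, 0]) cylinder(h = 2619, r = 231);


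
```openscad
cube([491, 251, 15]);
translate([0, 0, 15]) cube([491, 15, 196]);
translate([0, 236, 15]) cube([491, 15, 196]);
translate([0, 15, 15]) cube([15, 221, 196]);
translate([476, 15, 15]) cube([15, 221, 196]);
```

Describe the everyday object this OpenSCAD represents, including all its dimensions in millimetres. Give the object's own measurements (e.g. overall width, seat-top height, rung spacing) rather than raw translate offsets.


An open-topped rectangular box: outside dimensions 491×251×211 mm, with a uniform wall and base thickness of 15 mm. The base is a full 491×251 slab on the floor; four walls sit on top of the base. The front and back walls (the −y and +y sides) span the full width; the two side walls fit between them.


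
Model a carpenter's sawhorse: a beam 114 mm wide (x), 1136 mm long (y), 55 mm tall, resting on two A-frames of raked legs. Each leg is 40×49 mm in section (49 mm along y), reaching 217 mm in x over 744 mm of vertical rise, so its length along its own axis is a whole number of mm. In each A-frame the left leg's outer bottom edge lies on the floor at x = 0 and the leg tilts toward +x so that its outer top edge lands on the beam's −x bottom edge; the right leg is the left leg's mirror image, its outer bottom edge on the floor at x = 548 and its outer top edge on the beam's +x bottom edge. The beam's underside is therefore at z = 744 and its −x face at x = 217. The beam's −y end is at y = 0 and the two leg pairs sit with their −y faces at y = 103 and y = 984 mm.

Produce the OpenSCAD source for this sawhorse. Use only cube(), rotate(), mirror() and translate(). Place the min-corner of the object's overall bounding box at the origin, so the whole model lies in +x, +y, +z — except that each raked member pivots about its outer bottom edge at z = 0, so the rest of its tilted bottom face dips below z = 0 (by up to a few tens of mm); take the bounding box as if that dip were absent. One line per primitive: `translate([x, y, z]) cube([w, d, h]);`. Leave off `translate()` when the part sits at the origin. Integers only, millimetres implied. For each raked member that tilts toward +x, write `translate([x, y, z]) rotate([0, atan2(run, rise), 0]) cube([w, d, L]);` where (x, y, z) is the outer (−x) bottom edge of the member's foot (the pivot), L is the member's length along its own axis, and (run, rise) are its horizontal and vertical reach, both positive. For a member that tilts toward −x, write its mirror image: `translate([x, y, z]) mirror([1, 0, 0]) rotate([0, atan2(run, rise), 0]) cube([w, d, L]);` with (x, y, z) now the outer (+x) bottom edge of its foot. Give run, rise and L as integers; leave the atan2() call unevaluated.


translate([217, 0, 744]) cube([114, 1136, 55]);
translate([0, 103, 0]) rotate([0, atan2(217, 744), 0]) cube([40, 49, 775]);
translate([548, 103, 0]) mirror([1, 0, 0]) rotate([0, atan2(217, 744), 0]) cube([40, 49, 775]);
translate([0, 984, 0]) rotate([0, atan2(217, 744), 0]) cube([40, 49, 775]);
translate([548, 984, 0]) mirror([1, 0, 0]) rotate([0, atan2(217, 744), 0]) cube([40, 49, 775]);


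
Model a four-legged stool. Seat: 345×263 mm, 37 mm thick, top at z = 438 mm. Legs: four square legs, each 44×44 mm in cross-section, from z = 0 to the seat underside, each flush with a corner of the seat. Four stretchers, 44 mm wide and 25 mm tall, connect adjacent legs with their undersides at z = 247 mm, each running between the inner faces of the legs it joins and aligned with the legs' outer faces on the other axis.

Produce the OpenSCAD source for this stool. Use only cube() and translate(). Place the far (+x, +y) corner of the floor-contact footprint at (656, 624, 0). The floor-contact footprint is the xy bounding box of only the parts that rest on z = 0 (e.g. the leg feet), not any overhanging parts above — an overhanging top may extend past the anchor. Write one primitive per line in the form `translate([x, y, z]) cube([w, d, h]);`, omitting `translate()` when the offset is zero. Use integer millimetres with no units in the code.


translate([311, 361, 401]) cube([345, 263, 37]);
translate([311, 361, 0]) cube([44, 44, 401]);
translate([612, 361, 0]) cube([44, 44, 401]);
translate([311, 580, 0]) cube([44, 44, 401]);
translate([612, 580, 0]) cube([44, 44, 401]);
translate([355, 361, 247]) cube([257, 44, 25]);
translate([355, 580, 247]) cube([257, 44, 25]);
translate([311, 405, 247]) cube([44, 175, 25]);
translate([612, 405, 247]) cube([44, 175, 25]);


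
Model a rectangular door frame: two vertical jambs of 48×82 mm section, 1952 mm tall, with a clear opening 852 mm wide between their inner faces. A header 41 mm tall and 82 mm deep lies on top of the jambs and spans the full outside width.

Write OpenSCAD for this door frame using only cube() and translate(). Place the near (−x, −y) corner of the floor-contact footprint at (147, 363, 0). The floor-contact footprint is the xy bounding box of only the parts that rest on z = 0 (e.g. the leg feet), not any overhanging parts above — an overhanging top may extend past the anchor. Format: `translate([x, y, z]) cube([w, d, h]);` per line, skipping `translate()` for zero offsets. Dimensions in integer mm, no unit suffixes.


translate([147, 363, 0]) cube([48, 82, 1952]);
translate([1047, 363, 0]) cube([48, 82, 1952]);
translate([147, 363, 1952]) cube([948, 82, 41]);


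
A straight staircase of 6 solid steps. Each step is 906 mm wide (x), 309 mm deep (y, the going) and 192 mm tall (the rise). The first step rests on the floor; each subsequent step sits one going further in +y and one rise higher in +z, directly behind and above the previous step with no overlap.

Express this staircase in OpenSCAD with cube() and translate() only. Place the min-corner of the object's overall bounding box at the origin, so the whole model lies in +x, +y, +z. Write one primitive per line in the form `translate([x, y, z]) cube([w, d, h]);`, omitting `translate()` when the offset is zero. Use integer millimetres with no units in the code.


cube([906, 309, 192]);
translate([0, 309, 192]) cube([906, 309, 192]);
translate([0, 618, 384]) cube([906, 309, 192]);
translate([0, 927, 576]) cube([906, 309, 192]);
translate([0, 1236, 768]) cube([906, 309, 192]);
translate([0, 1545, 960]) cube([906, 309, 192]);


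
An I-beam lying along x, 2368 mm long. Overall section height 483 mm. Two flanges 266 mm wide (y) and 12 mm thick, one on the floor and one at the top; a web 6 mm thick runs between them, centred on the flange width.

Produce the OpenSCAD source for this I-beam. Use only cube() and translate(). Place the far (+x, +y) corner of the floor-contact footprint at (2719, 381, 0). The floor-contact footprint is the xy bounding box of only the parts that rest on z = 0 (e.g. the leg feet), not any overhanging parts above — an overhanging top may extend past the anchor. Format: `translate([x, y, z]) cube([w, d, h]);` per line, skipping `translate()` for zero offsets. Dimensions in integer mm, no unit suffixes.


translate([351, 115, 0]) cube([2368, 266, 12]);
translate([351, 245, 12]) cube([2368, 6, 459]);
translate([351, 115, 471]) cube([2368, 266, 12]);


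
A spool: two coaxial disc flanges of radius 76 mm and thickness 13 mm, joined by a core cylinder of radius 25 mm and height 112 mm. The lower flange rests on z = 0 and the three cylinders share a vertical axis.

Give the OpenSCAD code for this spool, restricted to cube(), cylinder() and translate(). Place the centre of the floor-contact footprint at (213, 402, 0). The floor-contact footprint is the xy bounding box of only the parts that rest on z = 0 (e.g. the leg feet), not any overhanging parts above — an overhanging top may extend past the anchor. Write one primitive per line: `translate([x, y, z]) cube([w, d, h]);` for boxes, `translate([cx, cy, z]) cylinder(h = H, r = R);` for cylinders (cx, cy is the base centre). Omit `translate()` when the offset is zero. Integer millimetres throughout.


translate([213, 402, 0]) cylinder(h = 13, r = 76);
translate([213, 402, 13]) cylinder(h = 112, r = 25);
translate([213, 402, 125]) cylinder(h = 13, r = 76);


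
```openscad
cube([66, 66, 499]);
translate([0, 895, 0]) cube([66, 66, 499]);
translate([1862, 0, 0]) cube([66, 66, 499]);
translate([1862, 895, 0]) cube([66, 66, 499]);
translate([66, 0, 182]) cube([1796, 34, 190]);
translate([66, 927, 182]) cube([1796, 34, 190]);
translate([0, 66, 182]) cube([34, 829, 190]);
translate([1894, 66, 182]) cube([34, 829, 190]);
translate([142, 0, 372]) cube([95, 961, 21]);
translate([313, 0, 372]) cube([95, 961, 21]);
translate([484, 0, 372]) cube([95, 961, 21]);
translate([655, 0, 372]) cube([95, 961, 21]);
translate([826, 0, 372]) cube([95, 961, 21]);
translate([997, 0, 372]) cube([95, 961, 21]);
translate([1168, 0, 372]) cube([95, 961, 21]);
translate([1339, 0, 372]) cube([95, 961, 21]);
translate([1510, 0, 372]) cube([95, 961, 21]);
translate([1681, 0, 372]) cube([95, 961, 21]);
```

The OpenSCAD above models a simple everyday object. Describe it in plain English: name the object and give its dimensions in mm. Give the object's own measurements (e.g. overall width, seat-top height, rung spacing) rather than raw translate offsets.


A bed frame 1928 mm long (x) by 961 mm wide (y). Four 66×66 mm corner posts, 499 mm tall, at the corners of the footprint. Four rails of 34 mm thickness and 190 mm height run between adjacent posts with their undersides at z = 182 mm, their outer faces flush with the outside of the frame (the two x-running rails run between the posts' inner faces; the two y-running rails run between the posts' inner faces). 10 slats, each 95 mm wide (x) and 21 mm thick, lie across the top of the two x-running rails, running the full 961 mm width of the frame in y; along x they sit between the end posts with a 76 mm gap after the −x posts and between neighbouring slats, leaving 86 mm before the +x posts.


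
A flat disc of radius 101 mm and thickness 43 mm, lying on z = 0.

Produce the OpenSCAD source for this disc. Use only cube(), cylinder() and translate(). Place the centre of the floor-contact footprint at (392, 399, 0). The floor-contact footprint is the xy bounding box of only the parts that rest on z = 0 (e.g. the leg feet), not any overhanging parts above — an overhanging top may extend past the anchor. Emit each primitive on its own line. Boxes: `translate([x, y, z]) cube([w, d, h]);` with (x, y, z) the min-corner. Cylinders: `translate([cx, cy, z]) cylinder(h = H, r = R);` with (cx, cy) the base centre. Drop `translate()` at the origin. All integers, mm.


translate([392, 399, 0]) cylinder(h = 43, r = 101);


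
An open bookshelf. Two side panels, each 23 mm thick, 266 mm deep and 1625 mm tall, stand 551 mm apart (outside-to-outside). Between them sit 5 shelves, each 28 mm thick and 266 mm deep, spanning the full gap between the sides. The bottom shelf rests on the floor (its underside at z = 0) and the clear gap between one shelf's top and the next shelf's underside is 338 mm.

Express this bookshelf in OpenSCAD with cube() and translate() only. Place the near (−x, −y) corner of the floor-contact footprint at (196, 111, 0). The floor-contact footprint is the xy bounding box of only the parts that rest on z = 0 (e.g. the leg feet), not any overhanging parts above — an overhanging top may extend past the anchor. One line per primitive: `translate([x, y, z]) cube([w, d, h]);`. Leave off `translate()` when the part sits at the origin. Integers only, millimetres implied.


translate([196, 111, 0]) cube([23, 266, 1625]);
translate([724, 111, 0]) cube([23, 266, 1625]);
translate([219, 111, 0]) cube([505, 266, 28]);
translate([219, 111, 366]) cube([505, 266, 28]);
translate([219, 111, 732]) cube([505, 266, 28]);
translate([219, 111, 1098]) cube([505, 266, 28]);
translate([219, 111, 1464]) cube([505, 266, 28]);


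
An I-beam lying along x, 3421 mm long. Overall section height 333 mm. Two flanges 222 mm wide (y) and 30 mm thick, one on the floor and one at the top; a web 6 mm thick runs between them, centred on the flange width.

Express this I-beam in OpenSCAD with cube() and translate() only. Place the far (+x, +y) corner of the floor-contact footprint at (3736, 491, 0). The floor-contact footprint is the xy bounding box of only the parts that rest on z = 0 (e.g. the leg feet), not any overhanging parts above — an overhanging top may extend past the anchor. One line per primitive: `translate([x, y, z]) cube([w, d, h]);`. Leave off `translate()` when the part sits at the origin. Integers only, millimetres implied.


translate([315, 269, 0]) cube([3421, 222, 30]);
translate([315, 377, 30]) cube([3421, 6, 273]);
translate([315, 269, 303]) cube([3421, 222, 30]);


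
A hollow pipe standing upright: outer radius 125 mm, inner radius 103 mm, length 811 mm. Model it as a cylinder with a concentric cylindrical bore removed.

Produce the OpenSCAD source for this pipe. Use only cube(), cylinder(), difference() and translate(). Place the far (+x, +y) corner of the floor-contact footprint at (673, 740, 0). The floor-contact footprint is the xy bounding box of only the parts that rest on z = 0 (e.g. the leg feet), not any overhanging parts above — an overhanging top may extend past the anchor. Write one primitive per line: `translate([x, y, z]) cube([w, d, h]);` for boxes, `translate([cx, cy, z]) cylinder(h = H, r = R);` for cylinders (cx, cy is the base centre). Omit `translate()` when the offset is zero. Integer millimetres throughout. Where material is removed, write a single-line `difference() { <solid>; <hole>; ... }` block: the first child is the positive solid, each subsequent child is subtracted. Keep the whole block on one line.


difference() { translate([548, 615, 0]) cylinder(h = 811, r = 125); translate([548, 615, 0]) cylinder(h = 811, r = 103); }


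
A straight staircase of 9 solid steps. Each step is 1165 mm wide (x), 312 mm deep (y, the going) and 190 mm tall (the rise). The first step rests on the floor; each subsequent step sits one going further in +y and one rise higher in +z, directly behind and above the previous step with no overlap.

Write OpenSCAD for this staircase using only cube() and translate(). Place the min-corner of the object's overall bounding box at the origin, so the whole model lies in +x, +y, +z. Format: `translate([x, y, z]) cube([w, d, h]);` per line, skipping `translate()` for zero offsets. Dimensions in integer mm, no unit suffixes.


cube([1165, 312, 190]);
translate([0, 312, 190]) cube([1165, 312, 190]);
translate([0, 624, 380]) cube([1165, 312, 190]);
translate([0, 936, 570]) cube([1165, 312, 190]);
translate([0, 1248, 760]) cube([1165, 312, 190]);
translate([0, 1560, 950]) cube([1165, 312, 190]);
translate([0, 1872, 1140]) cube([1165, 312, 190]);
translate([0, 2184, 1330]) cube([1165, 312, 190]);
translate([0, 2496, 1520]) cube([1165, 312, 190]);


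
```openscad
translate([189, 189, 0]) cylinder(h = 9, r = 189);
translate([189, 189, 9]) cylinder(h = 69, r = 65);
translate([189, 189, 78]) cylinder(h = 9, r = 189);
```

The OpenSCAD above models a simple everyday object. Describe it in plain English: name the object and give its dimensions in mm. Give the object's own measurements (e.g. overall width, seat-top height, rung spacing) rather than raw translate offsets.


A spool: two coaxial disc flanges of radius 189 mm and thickness 9 mm, joined by a core cylinder of radius 65 mm and height 69 mm. The lower flange rests on z = 0 and the three cylinders share a vertical axis.


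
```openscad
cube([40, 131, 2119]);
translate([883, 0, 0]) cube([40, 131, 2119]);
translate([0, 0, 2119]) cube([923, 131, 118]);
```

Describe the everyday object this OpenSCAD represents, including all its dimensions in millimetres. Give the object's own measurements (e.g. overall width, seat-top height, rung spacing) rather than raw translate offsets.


A door frame. The clear opening is 843 mm wide and 2119 mm high. Two 40 mm wide jambs, 131 mm deep, stand either side of the opening from the floor to the top of the opening. A 118 mm thick head sits across the top of both jambs, spanning the full outside width of the frame.


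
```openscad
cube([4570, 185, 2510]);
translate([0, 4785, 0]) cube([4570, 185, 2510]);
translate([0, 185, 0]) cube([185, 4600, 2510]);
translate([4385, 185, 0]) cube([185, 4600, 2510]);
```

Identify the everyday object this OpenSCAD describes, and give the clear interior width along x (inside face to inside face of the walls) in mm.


A house (or room) frame. The interior width is 4200 mm.

Four 2510 mm walls enclosing a rectangle with no floor or roof — a room or house frame. Outside width is 4570 mm and wall thickness is 185 mm, so the interior width is 4570 − 2 × 185 = 4200 mm.


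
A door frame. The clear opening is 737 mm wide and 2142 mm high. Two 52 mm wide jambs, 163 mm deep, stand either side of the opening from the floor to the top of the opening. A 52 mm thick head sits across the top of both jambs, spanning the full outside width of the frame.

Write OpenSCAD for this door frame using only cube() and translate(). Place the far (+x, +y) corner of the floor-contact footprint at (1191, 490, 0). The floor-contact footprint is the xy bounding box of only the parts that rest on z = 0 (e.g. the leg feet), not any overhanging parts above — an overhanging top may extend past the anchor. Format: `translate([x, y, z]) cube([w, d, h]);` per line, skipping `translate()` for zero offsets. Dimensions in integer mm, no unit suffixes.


translate([350, 327, 0]) cube([52, 163, 2142]);
translate([1139, 327, 0]) cube([52, 163, 2142]);
translate([350, 327, 2142]) cube([841, 163, 52]);


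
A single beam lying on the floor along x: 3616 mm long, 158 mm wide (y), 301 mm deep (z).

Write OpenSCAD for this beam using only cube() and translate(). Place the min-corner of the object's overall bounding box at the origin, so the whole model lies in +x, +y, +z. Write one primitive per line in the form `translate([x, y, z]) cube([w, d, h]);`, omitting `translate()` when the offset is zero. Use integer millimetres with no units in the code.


cube([3616, 158, 301]);


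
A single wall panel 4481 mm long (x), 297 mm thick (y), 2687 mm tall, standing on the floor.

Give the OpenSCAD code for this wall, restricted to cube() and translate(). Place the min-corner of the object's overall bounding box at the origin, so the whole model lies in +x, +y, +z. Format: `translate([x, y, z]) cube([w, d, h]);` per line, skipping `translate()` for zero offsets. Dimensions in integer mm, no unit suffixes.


cube([4481, 297, 2687]);
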